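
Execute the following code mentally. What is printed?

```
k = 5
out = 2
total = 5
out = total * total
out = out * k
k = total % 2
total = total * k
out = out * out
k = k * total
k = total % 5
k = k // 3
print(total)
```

5

out = 5*5 = 25
out = 25*5 = 125
k = 5%2 = 1
total = 5*1 = 5
out = 125*125 = 15625
k = 1*5 = 5
k = 5%5 = 0
k = 0//3 = 0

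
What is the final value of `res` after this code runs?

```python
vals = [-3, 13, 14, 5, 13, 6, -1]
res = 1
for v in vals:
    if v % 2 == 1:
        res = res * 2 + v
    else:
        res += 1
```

v=-3: odd, res = 1*2+(-3) = -1
v=13: odd, res = (-1)*2+13 = 11
v=14: not odd, res = 11+1 = 12
v=5: odd, res = 12*2+5 = 29
v=13: odd, res = 29*2+13 = 71
v=6: not odd, res = 71+1 = 72
v=-1: odd, res = 72*2+(-1) = 143

143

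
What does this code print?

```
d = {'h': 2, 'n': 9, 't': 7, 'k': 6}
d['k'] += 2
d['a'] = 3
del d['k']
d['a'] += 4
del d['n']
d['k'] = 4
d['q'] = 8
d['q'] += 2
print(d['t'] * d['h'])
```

14

d['k'] = 6+2 = 8 → {'h': 2, 'n': 9, 't': 7, 'k': 8}
d['a'] = 3 → {'h': 2, 'n': 9, 't': 7, 'k': 8, 'a': 3}
del 'k' → {'h': 2, 'n': 9, 't': 7, 'a': 3}
d['a'] = 3+4 = 7 → {'h': 2, 'n': 9, 't': 7, 'a': 7}
del 'n' → {'h': 2, 't': 7, 'a': 7}
d['k'] = 4 → {'h': 2, 't': 7, 'a': 7, 'k': 4}
d['q'] = 8 → {'h': 2, 't': 7, 'a': 7, 'k': 4, 'q': 8}
d['q'] = 8+2 = 10 → {'h': 2, 't': 7, 'a': 7, 'k': 4, 'q': 10}
d['t']*d['h'] = 7*2 = 14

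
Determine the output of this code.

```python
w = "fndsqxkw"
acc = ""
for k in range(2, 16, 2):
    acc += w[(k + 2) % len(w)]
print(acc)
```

k=2: add w[4]='q' → 'q'
k=4: add w[6]='k' → 'qk'
k=6: add w[0]='f' → 'qkf'
k=8: add w[2]='d' → 'qkfd'
k=10: add w[4]='q' → 'qkfdq'
k=12: add w[6]='k' → 'qkfdqk'
k=14: add w[0]='f' → 'qkfdqkf'

qkfdqkf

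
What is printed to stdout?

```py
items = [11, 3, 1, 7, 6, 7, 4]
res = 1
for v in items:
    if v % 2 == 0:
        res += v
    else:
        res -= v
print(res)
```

v=11: not even, res = 1-11 = -10
v=3: not even, res = (-10)-3 = -13
v=1: not even, res = (-13)-1 = -14
v=7: not even, res = (-14)-7 = -21
v=6: even, res = (-21)+6 = -15
v=7: not even, res = (-15)-7 = -22
v=4: even, res = (-22)+4 = -18

-18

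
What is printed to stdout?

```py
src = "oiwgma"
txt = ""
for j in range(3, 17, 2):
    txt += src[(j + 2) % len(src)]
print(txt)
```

j=3: add src[5]='a' → 'a'
j=5: add src[1]='i' → 'ai'
j=7: add src[3]='g' → 'aig'
j=9: add src[5]='a' → 'aiga'
j=11: add src[1]='i' → 'aigai'
j=13: add src[3]='g' → 'aigaig'
j=15: add src[5]='a' → 'aigaiga'

aigaiga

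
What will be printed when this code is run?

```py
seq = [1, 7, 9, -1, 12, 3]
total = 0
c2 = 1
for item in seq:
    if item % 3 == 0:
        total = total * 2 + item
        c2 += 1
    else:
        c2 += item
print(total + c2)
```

item=1: not %3==0; c2=2
item=7: not %3==0; c2=9
item=9: %3==0, total = 0*2+9 = 9; c2=10
item=-1: not %3==0; c2=9
item=12: %3==0, total = 9*2+12 = 30; c2=10
item=3: %3==0, total = 30*2+3 = 63; c2=11
total+c2 = 63+11 = 74

74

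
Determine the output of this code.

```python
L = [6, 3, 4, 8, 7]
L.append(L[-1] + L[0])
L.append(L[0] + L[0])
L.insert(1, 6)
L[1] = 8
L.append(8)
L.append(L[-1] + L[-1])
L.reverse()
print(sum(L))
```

append L[-1]+L[0] = 7+6 = 13 → [6, 3, 4, 8, 7, 13]
append L[0]+L[0] = 6+6 = 12 → [6, 3, 4, 8, 7, 13, 12]
insert 6 at 1 → [6, 6, 3, 4, 8, 7, 13, 12]
L[1] = 8 → [6, 8, 3, 4, 8, 7, 13, 12]
append 8 → [6, 8, 3, 4, 8, 7, 13, 12, 8]
append L[-1]+L[-1] = 8+8 = 16 → [6, 8, 3, 4, 8, 7, 13, 12, 8, 16]
reverse → [16, 8, 12, 13, 7, 8, 4, 3, 8, 6]
sum = 85

85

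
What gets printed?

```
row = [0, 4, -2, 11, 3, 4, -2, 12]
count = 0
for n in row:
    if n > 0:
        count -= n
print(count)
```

n=0: not >0
n=4: >0, count = 0-4 = -4
n=-2: not >0
n=11: >0, count = (-4)-11 = -15
n=3: >0, count = (-15)-3 = -18
n=4: >0, count = (-18)-4 = -22
n=-2: not >0
n=12: >0, count = (-22)-12 = -34

-34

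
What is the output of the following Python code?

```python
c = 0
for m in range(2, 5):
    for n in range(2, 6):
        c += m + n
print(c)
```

m=2,n=2: c = 0+4 = 4
m=2,n=3: c = 4+5 = 9
m=2,n=4: c = 9+6 = 15
m=2,n=5: c = 15+7 = 22
m=3,n=2: c = 22+5 = 27
m=3,n=3: c = 27+6 = 33
m=3,n=4: c = 33+7 = 40
m=3,n=5: c = 40+8 = 48
m=4,n=2: c = 48+6 = 54
m=4,n=3: c = 54+7 = 61
m=4,n=4: c = 61+8 = 69
m=4,n=5: c = 69+9 = 78

78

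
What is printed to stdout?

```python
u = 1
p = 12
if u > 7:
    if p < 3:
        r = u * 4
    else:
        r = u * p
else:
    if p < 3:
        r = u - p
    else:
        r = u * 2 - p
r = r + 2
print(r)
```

-8

u=1, p=12
u > 7 is False; p < 3 is False
→ r = u * 2 - p = -10
r = (-10)+2 = -8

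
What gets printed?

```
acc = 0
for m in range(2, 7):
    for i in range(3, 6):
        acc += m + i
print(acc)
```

120

m=2,i=3: acc = 0+5 = 5
m=2,i=4: acc = 5+6 = 11
m=2,i=5: acc = 11+7 = 18
m=3,i=3: acc = 18+6 = 24
m=3,i=4: acc = 24+7 = 31
m=3,i=5: acc = 31+8 = 39
m=4,i=3: acc = 39+7 = 46
m=4,i=4: acc = 46+8 = 54
m=4,i=5: acc = 54+9 = 63
m=5,i=3: acc = 63+8 = 71
m=5,i=4: acc = 71+9 = 80
m=5,i=5: acc = 80+10 = 90
m=6,i=3: acc = 90+9 = 99
m=6,i=4: acc = 99+10 = 109
m=6,i=5: acc = 109+11 = 120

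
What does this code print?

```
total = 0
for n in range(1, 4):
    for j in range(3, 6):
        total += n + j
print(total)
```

n=1,j=3: total = 0+4 = 4
n=1,j=4: total = 4+5 = 9
n=1,j=5: total = 9+6 = 15
n=2,j=3: total = 15+5 = 20
n=2,j=4: total = 20+6 = 26
n=2,j=5: total = 26+7 = 33
n=3,j=3: total = 33+6 = 39
n=3,j=4: total = 39+7 = 46
n=3,j=5: total = 46+8 = 54

54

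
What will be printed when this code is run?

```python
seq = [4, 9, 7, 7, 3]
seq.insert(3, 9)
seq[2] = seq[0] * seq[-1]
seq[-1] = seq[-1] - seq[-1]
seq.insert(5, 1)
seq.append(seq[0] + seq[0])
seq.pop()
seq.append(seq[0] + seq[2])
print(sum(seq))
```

58

insert 9 at 3 → [4, 9, 7, 9, 7, 3]
seq[2] = seq[0]*seq[-1] = 4*3 = 12 → [4, 9, 12, 9, 7, 3]
seq[-1] = seq[-1]-seq[-1] = 3-3 = 0 → [4, 9, 12, 9, 7, 0]
insert 1 at 5 → [4, 9, 12, 9, 7, 1, 0]
append seq[0]+seq[0] = 4+4 = 8 → [4, 9, 12, 9, 7, 1, 0, 8]
pop() removes 8 → [4, 9, 12, 9, 7, 1, 0]
append seq[0]+seq[2] = 4+12 = 16 → [4, 9, 12, 9, 7, 1, 0, 16]
sum = 58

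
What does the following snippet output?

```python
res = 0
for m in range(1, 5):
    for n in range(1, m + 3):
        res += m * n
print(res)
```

m=1,n=1: res = 0+1 = 1
m=1,n=2: res = 1+2 = 3
m=1,n=3: res = 3+3 = 6
m=2,n=1: res = 6+2 = 8
m=2,n=2: res = 8+4 = 12
m=2,n=3: res = 12+6 = 18
m=2,n=4: res = 18+8 = 26
m=3,n=1: res = 26+3 = 29
m=3,n=2: res = 29+6 = 35
m=3,n=3: res = 35+9 = 44
m=3,n=4: res = 44+12 = 56
m=3,n=5: res = 56+15 = 71
m=4,n=1: res = 71+4 = 75
m=4,n=2: res = 75+8 = 83
m=4,n=3: res = 83+12 = 95
m=4,n=4: res = 95+16 = 111
m=4,n=5: res = 111+20 = 131
m=4,n=6: res = 131+24 = 155

155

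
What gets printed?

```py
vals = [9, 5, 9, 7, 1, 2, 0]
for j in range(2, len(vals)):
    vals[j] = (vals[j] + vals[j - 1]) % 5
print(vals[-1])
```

j=2: vals[2] = (9+5)%5 = 4 → [9, 5, 4, 7, 1, 2, 0]
j=3: vals[3] = (7+4)%5 = 1 → [9, 5, 4, 1, 1, 2, 0]
j=4: vals[4] = (1+1)%5 = 2 → [9, 5, 4, 1, 2, 2, 0]
j=5: vals[5] = (2+2)%5 = 4 → [9, 5, 4, 1, 2, 4, 0]
j=6: vals[6] = (0+4)%5 = 4 → [9, 5, 4, 1, 2, 4, 4]

4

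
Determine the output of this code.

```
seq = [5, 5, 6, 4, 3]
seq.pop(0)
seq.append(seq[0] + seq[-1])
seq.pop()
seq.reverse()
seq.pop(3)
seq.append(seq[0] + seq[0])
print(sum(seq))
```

19

pop(0) removes 5 → [5, 6, 4, 3]
append seq[0]+seq[-1] = 5+3 = 8 → [5, 6, 4, 3, 8]
pop() removes 8 → [5, 6, 4, 3]
reverse → [3, 4, 6, 5]
pop(3) removes 5 → [3, 4, 6]
append seq[0]+seq[0] = 3+3 = 6 → [3, 4, 6, 6]
sum = 19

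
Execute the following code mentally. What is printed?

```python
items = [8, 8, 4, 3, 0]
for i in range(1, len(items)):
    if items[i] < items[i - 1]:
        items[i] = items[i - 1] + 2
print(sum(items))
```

52

i=1: 8>=8, unchanged → [8, 8, 4, 3, 0]
i=2: 4<8, items[2] = 8+2 = 10 → [8, 8, 10, 3, 0]
i=3: 3<10, items[3] = 10+2 = 12 → [8, 8, 10, 12, 0]
i=4: 0<12, items[4] = 12+2 = 14 → [8, 8, 10, 12, 14]
sum = 52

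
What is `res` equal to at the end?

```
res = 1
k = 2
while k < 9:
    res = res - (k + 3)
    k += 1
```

-55

k=2: res = 1-5 = -4
k=3: res = (-4)-6 = -10
k=4: res = (-10)-7 = -17
k=5: res = (-17)-8 = -25
k=6: res = (-25)-9 = -34
k=7: res = (-34)-10 = -44
k=8: res = (-44)-11 = -55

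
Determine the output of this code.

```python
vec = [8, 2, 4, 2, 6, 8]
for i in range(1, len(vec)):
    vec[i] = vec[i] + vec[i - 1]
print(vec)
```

[8, 10, 14, 16, 22, 30]

i=1: vec[1] = 2+8 = 10 → [8, 10, 4, 2, 6, 8]
i=2: vec[2] = 4+10 = 14 → [8, 10, 14, 2, 6, 8]
i=3: vec[3] = 2+14 = 16 → [8, 10, 14, 16, 6, 8]
i=4: vec[4] = 6+16 = 22 → [8, 10, 14, 16, 22, 8]
i=5: vec[5] = 8+22 = 30 → [8, 10, 14, 16, 22, 30]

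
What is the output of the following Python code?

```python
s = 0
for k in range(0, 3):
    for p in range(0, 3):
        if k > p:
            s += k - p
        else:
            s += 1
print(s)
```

k=0,p=0: not 0>0, s = 0+1 = 1
k=0,p=1: not 0>1, s = 1+1 = 2
k=0,p=2: not 0>2, s = 2+1 = 3
k=1,p=0: 1>0, s = 3+1 = 4
k=1,p=1: not 1>1, s = 4+1 = 5
k=1,p=2: not 1>2, s = 5+1 = 6
k=2,p=0: 2>0, s = 6+2 = 8
k=2,p=1: 2>1, s = 8+1 = 9
k=2,p=2: not 2>2, s = 9+1 = 10

10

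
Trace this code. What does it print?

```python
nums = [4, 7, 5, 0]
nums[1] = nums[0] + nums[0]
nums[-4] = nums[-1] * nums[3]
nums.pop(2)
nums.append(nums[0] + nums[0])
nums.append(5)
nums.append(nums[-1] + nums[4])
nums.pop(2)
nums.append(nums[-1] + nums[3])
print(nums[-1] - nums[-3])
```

10

nums[1] = nums[0]+nums[0] = 4+4 = 8 → [4, 8, 5, 0]
nums[-4] = nums[-1]*nums[3] = 0*0 = 0 → [0, 8, 5, 0]
pop(2) removes 5 → [0, 8, 0]
append nums[0]+nums[0] = 0+0 = 0 → [0, 8, 0, 0]
append 5 → [0, 8, 0, 0, 5]
append nums[-1]+nums[4] = 5+5 = 10 → [0, 8, 0, 0, 5, 10]
pop(2) removes 0 → [0, 8, 0, 5, 10]
append nums[-1]+nums[3] = 10+5 = 15 → [0, 8, 0, 5, 10, 15]
nums[-1]-nums[-3] = 15-5 = 10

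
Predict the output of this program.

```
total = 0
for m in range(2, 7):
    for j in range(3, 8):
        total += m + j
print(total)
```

m=2,j=3: total = 0+5 = 5
m=2,j=4: total = 5+6 = 11
m=2,j=5: total = 11+7 = 18
m=2,j=6: total = 18+8 = 26
m=2,j=7: total = 26+9 = 35
m=3,j=3: total = 35+6 = 41
m=3,j=4: total = 41+7 = 48
m=3,j=5: total = 48+8 = 56
m=3,j=6: total = 56+9 = 65
m=3,j=7: total = 65+10 = 75
m=4,j=3: total = 75+7 = 82
m=4,j=4: total = 82+8 = 90
m=4,j=5: total = 90+9 = 99
m=4,j=6: total = 99+10 = 109
m=4,j=7: total = 109+11 = 120
m=5,j=3: total = 120+8 = 128
m=5,j=4: total = 128+9 = 137
m=5,j=5: total = 137+10 = 147
m=5,j=6: total = 147+11 = 158
m=5,j=7: total = 158+12 = 170
m=6,j=3: total = 170+9 = 179
m=6,j=4: total = 179+10 = 189
m=6,j=5: total = 189+11 = 200
m=6,j=6: total = 200+12 = 212
m=6,j=7: total = 212+13 = 225

225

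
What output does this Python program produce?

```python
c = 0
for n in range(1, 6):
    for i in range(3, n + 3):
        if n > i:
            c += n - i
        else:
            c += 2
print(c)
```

28

n=1,i=3: not 1>3, c = 0+2 = 2
n=2,i=3: not 2>3, c = 2+2 = 4
n=2,i=4: not 2>4, c = 4+2 = 6
n=3,i=3: not 3>3, c = 6+2 = 8
n=3,i=4: not 3>4, c = 8+2 = 10
n=3,i=5: not 3>5, c = 10+2 = 12
n=4,i=3: 4>3, c = 12+1 = 13
n=4,i=4: not 4>4, c = 13+2 = 15
n=4,i=5: not 4>5, c = 15+2 = 17
n=4,i=6: not 4>6, c = 17+2 = 19
n=5,i=3: 5>3, c = 19+2 = 21
n=5,i=4: 5>4, c = 21+1 = 22
n=5,i=5: not 5>5, c = 22+2 = 24
n=5,i=6: not 5>6, c = 24+2 = 26
n=5,i=7: not 5>7, c = 26+2 = 28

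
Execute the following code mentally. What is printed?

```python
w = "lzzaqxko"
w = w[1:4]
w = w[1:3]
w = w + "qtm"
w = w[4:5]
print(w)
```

m

slice [1:4] → 'zza'
slice [1:3] → 'za'
+ 'qtm' → 'zaqtm'
slice [4:5] → 'm'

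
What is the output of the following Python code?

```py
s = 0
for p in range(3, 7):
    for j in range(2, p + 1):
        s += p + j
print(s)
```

116

p=3,j=2: s = 0+5 = 5
p=3,j=3: s = 5+6 = 11
p=4,j=2: s = 11+6 = 17
p=4,j=3: s = 17+7 = 24
p=4,j=4: s = 24+8 = 32
p=5,j=2: s = 32+7 = 39
p=5,j=3: s = 39+8 = 47
p=5,j=4: s = 47+9 = 56
p=5,j=5: s = 56+10 = 66
p=6,j=2: s = 66+8 = 74
p=6,j=3: s = 74+9 = 83
p=6,j=4: s = 83+10 = 93
p=6,j=5: s = 93+11 = 104
p=6,j=6: s = 104+12 = 116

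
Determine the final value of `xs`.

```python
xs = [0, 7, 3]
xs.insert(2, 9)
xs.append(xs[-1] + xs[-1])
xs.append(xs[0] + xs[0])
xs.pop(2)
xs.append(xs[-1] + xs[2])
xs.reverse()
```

[3, 0, 6, 3, 7, 0]

insert 9 at 2 → [0, 7, 9, 3]
append xs[-1]+xs[-1] = 3+3 = 6 → [0, 7, 9, 3, 6]
append xs[0]+xs[0] = 0+0 = 0 → [0, 7, 9, 3, 6, 0]
pop(2) removes 9 → [0, 7, 3, 6, 0]
append xs[-1]+xs[2] = 0+3 = 3 → [0, 7, 3, 6, 0, 3]
reverse → [3, 0, 6, 3, 7, 0]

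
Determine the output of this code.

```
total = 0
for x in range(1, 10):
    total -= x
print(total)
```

x=1: total = 0-1 = -1
x=2: total = (-1)-2 = -3
x=3: total = (-3)-3 = -6
x=4: total = (-6)-4 = -10
x=5: total = (-10)-5 = -15
x=6: total = (-15)-6 = -21
x=7: total = (-21)-7 = -28
x=8: total = (-28)-8 = -36
x=9: total = (-36)-9 = -45

-45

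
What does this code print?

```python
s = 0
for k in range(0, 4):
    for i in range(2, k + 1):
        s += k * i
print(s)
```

k=2,i=2: s = 0+4 = 4
k=3,i=2: s = 4+6 = 10
k=3,i=3: s = 10+9 = 19

19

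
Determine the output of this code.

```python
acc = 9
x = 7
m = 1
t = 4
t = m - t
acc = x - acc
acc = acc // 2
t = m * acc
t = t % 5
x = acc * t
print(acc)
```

-1

t = 1-4 = -3
acc = 7-9 = -2
acc = (-2)//2 = -1
t = 1*(-1) = -1
t = (-1)%5 = 4
x = (-1)*4 = -4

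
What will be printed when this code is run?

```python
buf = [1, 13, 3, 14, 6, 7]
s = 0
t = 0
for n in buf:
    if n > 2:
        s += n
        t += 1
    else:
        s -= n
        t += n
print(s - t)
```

36

n=1: not >2, s = 0-1 = -1; t=1
n=13: >2, s = (-1)+13 = 12; t=2
n=3: >2, s = 12+3 = 15; t=3
n=14: >2, s = 15+14 = 29; t=4
n=6: >2, s = 29+6 = 35; t=5
n=7: >2, s = 35+7 = 42; t=6
s-t = 42-6 = 36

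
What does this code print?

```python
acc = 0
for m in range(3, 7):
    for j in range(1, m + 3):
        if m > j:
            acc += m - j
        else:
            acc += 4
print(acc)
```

m=3,j=1: 3>1, acc = 0+2 = 2
m=3,j=2: 3>2, acc = 2+1 = 3
m=3,j=3: not 3>3, acc = 3+4 = 7
m=3,j=4: not 3>4, acc = 7+4 = 11
m=3,j=5: not 3>5, acc = 11+4 = 15
m=4,j=1: 4>1, acc = 15+3 = 18
m=4,j=2: 4>2, acc = 18+2 = 20
m=4,j=3: 4>3, acc = 20+1 = 21
m=4,j=4: not 4>4, acc = 21+4 = 25
m=4,j=5: not 4>5, acc = 25+4 = 29
m=4,j=6: not 4>6, acc = 29+4 = 33
m=5,j=1: 5>1, acc = 33+4 = 37
m=5,j=2: 5>2, acc = 37+3 = 40
m=5,j=3: 5>3, acc = 40+2 = 42
m=5,j=4: 5>4, acc = 42+1 = 43
m=5,j=5: not 5>5, acc = 43+4 = 47
m=5,j=6: not 5>6, acc = 47+4 = 51
m=5,j=7: not 5>7, acc = 51+4 = 55
m=6,j=1: 6>1, acc = 55+5 = 60
m=6,j=2: 6>2, acc = 60+4 = 64
m=6,j=3: 6>3, acc = 64+3 = 67
m=6,j=4: 6>4, acc = 67+2 = 69
m=6,j=5: 6>5, acc = 69+1 = 70
m=6,j=6: not 6>6, acc = 70+4 = 74
m=6,j=7: not 6>7, acc = 74+4 = 78
m=6,j=8: not 6>8, acc = 78+4 = 82

82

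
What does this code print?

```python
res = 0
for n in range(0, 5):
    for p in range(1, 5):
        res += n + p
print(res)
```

90

n=0,p=1: res = 0+1 = 1
n=0,p=2: res = 1+2 = 3
n=0,p=3: res = 3+3 = 6
n=0,p=4: res = 6+4 = 10
n=1,p=1: res = 10+2 = 12
n=1,p=2: res = 12+3 = 15
n=1,p=3: res = 15+4 = 19
n=1,p=4: res = 19+5 = 24
n=2,p=1: res = 24+3 = 27
n=2,p=2: res = 27+4 = 31
n=2,p=3: res = 31+5 = 36
n=2,p=4: res = 36+6 = 42
n=3,p=1: res = 42+4 = 46
n=3,p=2: res = 46+5 = 51
n=3,p=3: res = 51+6 = 57
n=3,p=4: res = 57+7 = 64
n=4,p=1: res = 64+5 = 69
n=4,p=2: res = 69+6 = 75
n=4,p=3: res = 75+7 = 82
n=4,p=4: res = 82+8 = 90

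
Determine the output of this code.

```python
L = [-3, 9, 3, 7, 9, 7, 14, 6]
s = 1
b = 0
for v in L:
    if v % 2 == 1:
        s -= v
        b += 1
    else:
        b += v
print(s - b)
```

-57

v=-3: odd, s = 1-(-3) = 4; b=1
v=9: odd, s = 4-9 = -5; b=2
v=3: odd, s = (-5)-3 = -8; b=3
v=7: odd, s = (-8)-7 = -15; b=4
v=9: odd, s = (-15)-9 = -24; b=5
v=7: odd, s = (-24)-7 = -31; b=6
v=14: not odd; b=20
v=6: not odd; b=26
s-b = (-31)-26 = -57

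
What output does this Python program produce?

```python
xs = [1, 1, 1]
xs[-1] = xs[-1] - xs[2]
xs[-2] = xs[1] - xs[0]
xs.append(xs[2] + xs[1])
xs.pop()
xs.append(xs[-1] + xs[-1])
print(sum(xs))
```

1

xs[-1] = xs[-1]-xs[2] = 1-1 = 0 → [1, 1, 0]
xs[-2] = xs[1]-xs[0] = 1-1 = 0 → [1, 0, 0]
append xs[2]+xs[1] = 0+0 = 0 → [1, 0, 0, 0]
pop() removes 0 → [1, 0, 0]
append xs[-1]+xs[-1] = 0+0 = 0 → [1, 0, 0, 0]
sum = 1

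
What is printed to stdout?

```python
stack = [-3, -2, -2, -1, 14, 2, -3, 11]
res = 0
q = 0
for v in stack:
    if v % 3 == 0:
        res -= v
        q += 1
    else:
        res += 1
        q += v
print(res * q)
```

v=-3: %3==0, res = 0-(-3) = 3; q=1
v=-2: not %3==0, res = 3+1 = 4; q=-1
v=-2: not %3==0, res = 4+1 = 5; q=-3
v=-1: not %3==0, res = 5+1 = 6; q=-4
v=14: not %3==0, res = 6+1 = 7; q=10
v=2: not %3==0, res = 7+1 = 8; q=12
v=-3: %3==0, res = 8-(-3) = 11; q=13
v=11: not %3==0, res = 11+1 = 12; q=24
res*q = 12*24 = 288

288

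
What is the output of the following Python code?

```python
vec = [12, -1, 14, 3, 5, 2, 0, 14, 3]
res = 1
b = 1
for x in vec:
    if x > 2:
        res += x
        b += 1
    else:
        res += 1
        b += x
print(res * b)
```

440

x=12: >2, res = 1+12 = 13; b=2
x=-1: not >2, res = 13+1 = 14; b=1
x=14: >2, res = 14+14 = 28; b=2
x=3: >2, res = 28+3 = 31; b=3
x=5: >2, res = 31+5 = 36; b=4
x=2: not >2, res = 36+1 = 37; b=6
x=0: not >2, res = 37+1 = 38; b=6
x=14: >2, res = 38+14 = 52; b=7
x=3: >2, res = 52+3 = 55; b=8
res*b = 55*8 = 440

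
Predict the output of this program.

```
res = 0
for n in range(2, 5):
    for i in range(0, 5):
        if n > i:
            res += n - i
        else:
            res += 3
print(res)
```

n=2,i=0: 2>0, res = 0+2 = 2
n=2,i=1: 2>1, res = 2+1 = 3
n=2,i=2: not 2>2, res = 3+3 = 6
n=2,i=3: not 2>3, res = 6+3 = 9
n=2,i=4: not 2>4, res = 9+3 = 12
n=3,i=0: 3>0, res = 12+3 = 15
n=3,i=1: 3>1, res = 15+2 = 17
n=3,i=2: 3>2, res = 17+1 = 18
n=3,i=3: not 3>3, res = 18+3 = 21
n=3,i=4: not 3>4, res = 21+3 = 24
n=4,i=0: 4>0, res = 24+4 = 28
n=4,i=1: 4>1, res = 28+3 = 31
n=4,i=2: 4>2, res = 31+2 = 33
n=4,i=3: 4>3, res = 33+1 = 34
n=4,i=4: not 4>4, res = 34+3 = 37

37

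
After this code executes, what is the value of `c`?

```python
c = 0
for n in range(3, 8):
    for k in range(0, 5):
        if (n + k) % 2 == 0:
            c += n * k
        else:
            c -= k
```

n=3,k=0: odd sum, c = 0-0 = 0
n=3,k=1: even sum, c = 0+3 = 3
n=3,k=2: odd sum, c = 3-2 = 1
n=3,k=3: even sum, c = 1+9 = 10
n=3,k=4: odd sum, c = 10-4 = 6
n=4,k=0: even sum, c = 6+0 = 6
n=4,k=1: odd sum, c = 6-1 = 5
n=4,k=2: even sum, c = 5+8 = 13
n=4,k=3: odd sum, c = 13-3 = 10
n=4,k=4: even sum, c = 10+16 = 26
n=5,k=0: odd sum, c = 26-0 = 26
n=5,k=1: even sum, c = 26+5 = 31
n=5,k=2: odd sum, c = 31-2 = 29
n=5,k=3: even sum, c = 29+15 = 44
n=5,k=4: odd sum, c = 44-4 = 40
n=6,k=0: even sum, c = 40+0 = 40
n=6,k=1: odd sum, c = 40-1 = 39
n=6,k=2: even sum, c = 39+12 = 51
n=6,k=3: odd sum, c = 51-3 = 48
n=6,k=4: even sum, c = 48+24 = 72
n=7,k=0: odd sum, c = 72-0 = 72
n=7,k=1: even sum, c = 72+7 = 79
n=7,k=2: odd sum, c = 79-2 = 77
n=7,k=3: even sum, c = 77+21 = 98
n=7,k=4: odd sum, c = 98-4 = 94

94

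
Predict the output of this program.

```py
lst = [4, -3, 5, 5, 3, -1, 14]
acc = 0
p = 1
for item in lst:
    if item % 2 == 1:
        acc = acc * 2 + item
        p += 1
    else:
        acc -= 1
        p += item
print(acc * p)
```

-384

item=4: not odd, acc = 0-1 = -1; p=5
item=-3: odd, acc = (-1)*2+(-3) = -5; p=6
item=5: odd, acc = (-5)*2+5 = -5; p=7
item=5: odd, acc = (-5)*2+5 = -5; p=8
item=3: odd, acc = (-5)*2+3 = -7; p=9
item=-1: odd, acc = (-7)*2+(-1) = -15; p=10
item=14: not odd, acc = (-15)-1 = -16; p=24
acc*p = (-16)*24 = -384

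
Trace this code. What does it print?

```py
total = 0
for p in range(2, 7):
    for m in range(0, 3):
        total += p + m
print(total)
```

p=2,m=0: total = 0+2 = 2
p=2,m=1: total = 2+3 = 5
p=2,m=2: total = 5+4 = 9
p=3,m=0: total = 9+3 = 12
p=3,m=1: total = 12+4 = 16
p=3,m=2: total = 16+5 = 21
p=4,m=0: total = 21+4 = 25
p=4,m=1: total = 25+5 = 30
p=4,m=2: total = 30+6 = 36
p=5,m=0: total = 36+5 = 41
p=5,m=1: total = 41+6 = 47
p=5,m=2: total = 47+7 = 54
p=6,m=0: total = 54+6 = 60
p=6,m=1: total = 60+7 = 67
p=6,m=2: total = 67+8 = 75

75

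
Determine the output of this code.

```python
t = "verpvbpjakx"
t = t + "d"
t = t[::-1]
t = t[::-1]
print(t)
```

+ 'd' → 'verpvbpjakxd'
reverse → 'dxkajpbvprev'
reverse → 'verpvbpjakxd'

verpvbpjakxd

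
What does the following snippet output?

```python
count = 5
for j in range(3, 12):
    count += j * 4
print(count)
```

257

j=3: count = 5+3*4 = 17
j=4: count = 17+4*4 = 33
j=5: count = 33+5*4 = 53
j=6: count = 53+6*4 = 77
j=7: count = 77+7*4 = 105
j=8: count = 105+8*4 = 137
j=9: count = 137+9*4 = 173
j=10: count = 173+10*4 = 213
j=11: count = 213+11*4 = 257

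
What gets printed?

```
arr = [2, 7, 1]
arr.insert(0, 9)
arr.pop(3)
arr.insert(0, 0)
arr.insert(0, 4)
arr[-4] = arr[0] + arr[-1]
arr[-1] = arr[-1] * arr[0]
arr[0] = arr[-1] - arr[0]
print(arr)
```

insert 9 at 0 → [9, 2, 7, 1]
pop(3) removes 1 → [9, 2, 7]
insert 0 at 0 → [0, 9, 2, 7]
insert 4 at 0 → [4, 0, 9, 2, 7]
arr[-4] = arr[0]+arr[-1] = 4+7 = 11 → [4, 11, 9, 2, 7]
arr[-1] = arr[-1]*arr[0] = 7*4 = 28 → [4, 11, 9, 2, 28]
arr[0] = arr[-1]-arr[0] = 28-4 = 24 → [24, 11, 9, 2, 28]

[24, 11, 9, 2, 28]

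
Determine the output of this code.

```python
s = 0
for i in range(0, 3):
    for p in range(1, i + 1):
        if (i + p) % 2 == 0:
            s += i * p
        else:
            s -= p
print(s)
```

4

i=1,p=1: even sum, s = 0+1 = 1
i=2,p=1: odd sum, s = 1-1 = 0
i=2,p=2: even sum, s = 0+4 = 4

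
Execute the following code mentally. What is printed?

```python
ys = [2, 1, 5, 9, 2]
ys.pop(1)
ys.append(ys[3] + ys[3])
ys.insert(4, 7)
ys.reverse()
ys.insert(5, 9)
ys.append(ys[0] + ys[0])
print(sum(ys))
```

46

pop(1) removes 1 → [2, 5, 9, 2]
append ys[3]+ys[3] = 2+2 = 4 → [2, 5, 9, 2, 4]
insert 7 at 4 → [2, 5, 9, 2, 7, 4]
reverse → [4, 7, 2, 9, 5, 2]
insert 9 at 5 → [4, 7, 2, 9, 5, 9, 2]
append ys[0]+ys[0] = 4+4 = 8 → [4, 7, 2, 9, 5, 9, 2, 8]
sum = 46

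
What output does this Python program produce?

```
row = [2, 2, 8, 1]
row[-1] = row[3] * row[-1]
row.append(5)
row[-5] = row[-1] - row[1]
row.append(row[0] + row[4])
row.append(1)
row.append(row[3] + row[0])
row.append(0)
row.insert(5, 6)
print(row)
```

row[-1] = row[3]*row[-1] = 1*1 = 1 → [2, 2, 8, 1]
append 5 → [2, 2, 8, 1, 5]
row[-5] = row[-1]-row[1] = 5-2 = 3 → [3, 2, 8, 1, 5]
append row[0]+row[4] = 3+5 = 8 → [3, 2, 8, 1, 5, 8]
append 1 → [3, 2, 8, 1, 5, 8, 1]
append row[3]+row[0] = 1+3 = 4 → [3, 2, 8, 1, 5, 8, 1, 4]
append 0 → [3, 2, 8, 1, 5, 8, 1, 4, 0]
insert 6 at 5 → [3, 2, 8, 1, 5, 6, 8, 1, 4, 0]

[3, 2, 8, 1, 5, 6, 8, 1, 4, 0]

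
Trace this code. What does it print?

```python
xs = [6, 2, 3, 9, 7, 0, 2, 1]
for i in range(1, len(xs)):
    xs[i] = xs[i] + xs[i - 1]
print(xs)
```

i=1: xs[1] = 2+6 = 8 → [6, 8, 3, 9, 7, 0, 2, 1]
i=2: xs[2] = 3+8 = 11 → [6, 8, 11, 9, 7, 0, 2, 1]
i=3: xs[3] = 9+11 = 20 → [6, 8, 11, 20, 7, 0, 2, 1]
i=4: xs[4] = 7+20 = 27 → [6, 8, 11, 20, 27, 0, 2, 1]
i=5: xs[5] = 0+27 = 27 → [6, 8, 11, 20, 27, 27, 2, 1]
i=6: xs[6] = 2+27 = 29 → [6, 8, 11, 20, 27, 27, 29, 1]
i=7: xs[7] = 1+29 = 30 → [6, 8, 11, 20, 27, 27, 29, 30]

[6, 8, 11, 20, 27, 27, 29, 30]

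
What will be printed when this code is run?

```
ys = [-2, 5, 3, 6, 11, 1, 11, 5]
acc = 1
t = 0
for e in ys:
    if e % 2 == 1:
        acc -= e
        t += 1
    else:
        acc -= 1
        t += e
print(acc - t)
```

-47

e=-2: not odd, acc = 1-1 = 0; t=-2
e=5: odd, acc = 0-5 = -5; t=-1
e=3: odd, acc = (-5)-3 = -8; t=0
e=6: not odd, acc = (-8)-1 = -9; t=6
e=11: odd, acc = (-9)-11 = -20; t=7
e=1: odd, acc = (-20)-1 = -21; t=8
e=11: odd, acc = (-21)-11 = -32; t=9
e=5: odd, acc = (-32)-5 = -37; t=10
acc-t = (-37)-10 = -47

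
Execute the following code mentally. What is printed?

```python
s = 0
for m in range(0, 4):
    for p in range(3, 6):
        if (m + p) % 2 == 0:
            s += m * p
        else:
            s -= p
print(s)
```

16

m=0,p=3: odd sum, s = 0-3 = -3
m=0,p=4: even sum, s = (-3)+0 = -3
m=0,p=5: odd sum, s = (-3)-5 = -8
m=1,p=3: even sum, s = (-8)+3 = -5
m=1,p=4: odd sum, s = (-5)-4 = -9
m=1,p=5: even sum, s = (-9)+5 = -4
m=2,p=3: odd sum, s = (-4)-3 = -7
m=2,p=4: even sum, s = (-7)+8 = 1
m=2,p=5: odd sum, s = 1-5 = -4
m=3,p=3: even sum, s = (-4)+9 = 5
m=3,p=4: odd sum, s = 5-4 = 1
m=3,p=5: even sum, s = 1+15 = 16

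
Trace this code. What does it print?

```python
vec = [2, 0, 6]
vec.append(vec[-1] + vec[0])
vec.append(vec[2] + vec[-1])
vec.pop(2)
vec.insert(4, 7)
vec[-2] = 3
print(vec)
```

append vec[-1]+vec[0] = 6+2 = 8 → [2, 0, 6, 8]
append vec[2]+vec[-1] = 6+8 = 14 → [2, 0, 6, 8, 14]
pop(2) removes 6 → [2, 0, 8, 14]
insert 7 at 4 → [2, 0, 8, 14, 7]
vec[-2] = 3 → [2, 0, 8, 3, 7]

[2, 0, 8, 3, 7]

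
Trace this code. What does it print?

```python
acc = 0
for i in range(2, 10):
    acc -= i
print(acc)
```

i=2: acc = 0-2 = -2
i=3: acc = (-2)-3 = -5
i=4: acc = (-5)-4 = -9
i=5: acc = (-9)-5 = -14
i=6: acc = (-14)-6 = -20
i=7: acc = (-20)-7 = -27
i=8: acc = (-27)-8 = -35
i=9: acc = (-35)-9 = -44

-44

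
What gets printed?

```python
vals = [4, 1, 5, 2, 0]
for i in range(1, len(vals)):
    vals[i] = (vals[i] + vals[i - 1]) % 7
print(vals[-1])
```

i=1: vals[1] = (1+4)%7 = 5 → [4, 5, 5, 2, 0]
i=2: vals[2] = (5+5)%7 = 3 → [4, 5, 3, 2, 0]
i=3: vals[3] = (2+3)%7 = 5 → [4, 5, 3, 5, 0]
i=4: vals[4] = (0+5)%7 = 5 → [4, 5, 3, 5, 5]

5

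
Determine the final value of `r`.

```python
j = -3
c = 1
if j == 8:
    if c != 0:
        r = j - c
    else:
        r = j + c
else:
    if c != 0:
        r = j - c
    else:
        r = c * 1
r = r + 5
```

1

j=-3, c=1
j == 8 is False; c != 0 is True
→ r = j - c = -4
r = (-4)+5 = 1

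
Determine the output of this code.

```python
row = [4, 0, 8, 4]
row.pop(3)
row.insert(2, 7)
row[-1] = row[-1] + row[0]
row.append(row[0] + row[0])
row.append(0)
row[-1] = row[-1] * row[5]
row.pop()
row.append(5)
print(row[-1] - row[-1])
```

0

pop(3) removes 4 → [4, 0, 8]
insert 7 at 2 → [4, 0, 7, 8]
row[-1] = row[-1]+row[0] = 8+4 = 12 → [4, 0, 7, 12]
append row[0]+row[0] = 4+4 = 8 → [4, 0, 7, 12, 8]
append 0 → [4, 0, 7, 12, 8, 0]
row[-1] = row[-1]*row[5] = 0*0 = 0 → [4, 0, 7, 12, 8, 0]
pop() removes 0 → [4, 0, 7, 12, 8]
append 5 → [4, 0, 7, 12, 8, 5]
row[-1]-row[-1] = 5-5 = 0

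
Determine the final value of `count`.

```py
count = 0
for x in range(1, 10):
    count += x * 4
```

180

x=1: count = 0+1*4 = 4
x=2: count = 4+2*4 = 12
x=3: count = 12+3*4 = 24
x=4: count = 24+4*4 = 40
x=5: count = 40+5*4 = 60
x=6: count = 60+6*4 = 84
x=7: count = 84+7*4 = 112
x=8: count = 112+8*4 = 144
x=9: count = 144+9*4 = 180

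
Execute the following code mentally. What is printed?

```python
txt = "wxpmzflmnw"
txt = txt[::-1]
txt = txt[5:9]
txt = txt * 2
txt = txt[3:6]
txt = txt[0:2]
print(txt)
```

reverse → 'wnmlfzmpxw'
slice [5:9] → 'zmpx'
repeat ×2 → 'zmpxzmpx'
slice [3:6] → 'xzm'
slice [0:2] → 'xz'

xz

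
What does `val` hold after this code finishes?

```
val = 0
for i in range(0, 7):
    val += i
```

21

i=0: val = 0+0 = 0
i=1: val = 0+1 = 1
i=2: val = 1+2 = 3
i=3: val = 3+3 = 6
i=4: val = 6+4 = 10
i=5: val = 10+5 = 15
i=6: val = 15+6 = 21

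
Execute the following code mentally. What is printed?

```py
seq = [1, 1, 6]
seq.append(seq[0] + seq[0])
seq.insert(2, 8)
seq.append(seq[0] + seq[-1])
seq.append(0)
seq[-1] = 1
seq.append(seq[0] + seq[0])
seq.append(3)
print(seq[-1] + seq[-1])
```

6

append seq[0]+seq[0] = 1+1 = 2 → [1, 1, 6, 2]
insert 8 at 2 → [1, 1, 8, 6, 2]
append seq[0]+seq[-1] = 1+2 = 3 → [1, 1, 8, 6, 2, 3]
append 0 → [1, 1, 8, 6, 2, 3, 0]
seq[-1] = 1 → [1, 1, 8, 6, 2, 3, 1]
append seq[0]+seq[0] = 1+1 = 2 → [1, 1, 8, 6, 2, 3, 1, 2]
append 3 → [1, 1, 8, 6, 2, 3, 1, 2, 3]
seq[-1]+seq[-1] = 3+3 = 6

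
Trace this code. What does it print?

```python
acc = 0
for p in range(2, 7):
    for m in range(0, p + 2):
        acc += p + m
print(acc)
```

210

p=2,m=0: acc = 0+2 = 2
p=2,m=1: acc = 2+3 = 5
p=2,m=2: acc = 5+4 = 9
p=2,m=3: acc = 9+5 = 14
p=3,m=0: acc = 14+3 = 17
p=3,m=1: acc = 17+4 = 21
p=3,m=2: acc = 21+5 = 26
p=3,m=3: acc = 26+6 = 32
p=3,m=4: acc = 32+7 = 39
p=4,m=0: acc = 39+4 = 43
p=4,m=1: acc = 43+5 = 48
p=4,m=2: acc = 48+6 = 54
p=4,m=3: acc = 54+7 = 61
p=4,m=4: acc = 61+8 = 69
p=4,m=5: acc = 69+9 = 78
p=5,m=0: acc = 78+5 = 83
p=5,m=1: acc = 83+6 = 89
p=5,m=2: acc = 89+7 = 96
p=5,m=3: acc = 96+8 = 104
p=5,m=4: acc = 104+9 = 113
p=5,m=5: acc = 113+10 = 123
p=5,m=6: acc = 123+11 = 134
p=6,m=0: acc = 134+6 = 140
p=6,m=1: acc = 140+7 = 147
p=6,m=2: acc = 147+8 = 155
p=6,m=3: acc = 155+9 = 164
p=6,m=4: acc = 164+10 = 174
p=6,m=5: acc = 174+11 = 185
p=6,m=6: acc = 185+12 = 197
p=6,m=7: acc = 197+13 = 210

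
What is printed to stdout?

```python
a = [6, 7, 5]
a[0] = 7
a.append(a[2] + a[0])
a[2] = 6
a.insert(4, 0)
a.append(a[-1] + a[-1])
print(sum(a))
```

32

a[0] = 7 → [7, 7, 5]
append a[2]+a[0] = 5+7 = 12 → [7, 7, 5, 12]
a[2] = 6 → [7, 7, 6, 12]
insert 0 at 4 → [7, 7, 6, 12, 0]
append a[-1]+a[-1] = 0+0 = 0 → [7, 7, 6, 12, 0, 0]
sum = 32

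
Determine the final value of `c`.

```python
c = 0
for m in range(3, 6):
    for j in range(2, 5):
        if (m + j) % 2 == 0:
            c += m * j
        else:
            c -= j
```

m=3,j=2: odd sum, c = 0-2 = -2
m=3,j=3: even sum, c = (-2)+9 = 7
m=3,j=4: odd sum, c = 7-4 = 3
m=4,j=2: even sum, c = 3+8 = 11
m=4,j=3: odd sum, c = 11-3 = 8
m=4,j=4: even sum, c = 8+16 = 24
m=5,j=2: odd sum, c = 24-2 = 22
m=5,j=3: even sum, c = 22+15 = 37
m=5,j=4: odd sum, c = 37-4 = 33

33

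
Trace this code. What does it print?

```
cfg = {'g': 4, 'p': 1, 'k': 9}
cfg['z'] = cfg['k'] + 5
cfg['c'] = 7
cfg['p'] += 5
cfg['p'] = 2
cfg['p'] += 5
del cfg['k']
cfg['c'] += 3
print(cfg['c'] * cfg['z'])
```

cfg['z'] = cfg['k']+5 = 14 → {'g': 4, 'p': 1, 'k': 9, 'z': 14}
cfg['c'] = 7 → {'g': 4, 'p': 1, 'k': 9, 'z': 14, 'c': 7}
cfg['p'] = 1+5 = 6 → {'g': 4, 'p': 6, 'k': 9, 'z': 14, 'c': 7}
cfg['p'] = 2 → {'g': 4, 'p': 2, 'k': 9, 'z': 14, 'c': 7}
cfg['p'] = 2+5 = 7 → {'g': 4, 'p': 7, 'k': 9, 'z': 14, 'c': 7}
del 'k' → {'g': 4, 'p': 7, 'z': 14, 'c': 7}
cfg['c'] = 7+3 = 10 → {'g': 4, 'p': 7, 'z': 14, 'c': 10}
cfg['c']*cfg['z'] = 10*14 = 140

140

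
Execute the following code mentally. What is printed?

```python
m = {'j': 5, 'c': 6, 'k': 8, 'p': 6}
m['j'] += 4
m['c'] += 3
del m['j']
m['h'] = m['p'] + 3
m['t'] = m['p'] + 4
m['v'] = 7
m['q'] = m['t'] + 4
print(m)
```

m['j'] = 5+4 = 9 → {'j': 9, 'c': 6, 'k': 8, 'p': 6}
m['c'] = 6+3 = 9 → {'j': 9, 'c': 9, 'k': 8, 'p': 6}
del 'j' → {'c': 9, 'k': 8, 'p': 6}
m['h'] = m['p']+3 = 9 → {'c': 9, 'k': 8, 'p': 6, 'h': 9}
m['t'] = m['p']+4 = 10 → {'c': 9, 'k': 8, 'p': 6, 'h': 9, 't': 10}
m['v'] = 7 → {'c': 9, 'k': 8, 'p': 6, 'h': 9, 't': 10, 'v': 7}
m['q'] = m['t']+4 = 14 → {'c': 9, 'k': 8, 'p': 6, 'h': 9, 't': 10, 'v': 7, 'q': 14}

{'c': 9, 'k': 8, 'p': 6, 'h': 9, 't': 10, 'v': 7, 'q': 14}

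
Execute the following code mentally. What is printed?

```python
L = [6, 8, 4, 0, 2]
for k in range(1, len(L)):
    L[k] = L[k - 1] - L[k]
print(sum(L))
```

-16

k=1: L[1] = 6-8 = -2 → [6, -2, 4, 0, 2]
k=2: L[2] = (-2)-4 = -6 → [6, -2, -6, 0, 2]
k=3: L[3] = (-6)-0 = -6 → [6, -2, -6, -6, 2]
k=4: L[4] = (-6)-2 = -8 → [6, -2, -6, -6, -8]
sum = -16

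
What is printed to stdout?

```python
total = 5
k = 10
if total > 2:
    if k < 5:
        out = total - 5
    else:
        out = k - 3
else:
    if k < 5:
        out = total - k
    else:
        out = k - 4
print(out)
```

total=5, k=10
total > 2 is True; k < 5 is False
→ out = k - 3 = 7

7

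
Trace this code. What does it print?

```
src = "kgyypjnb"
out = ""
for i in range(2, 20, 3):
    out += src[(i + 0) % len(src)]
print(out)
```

i=2: add src[2]='y' → 'y'
i=5: add src[5]='j' → 'yj'
i=8: add src[0]='k' → 'yjk'
i=11: add src[3]='y' → 'yjky'
i=14: add src[6]='n' → 'yjkyn'
i=17: add src[1]='g' → 'yjkyng'

yjkyng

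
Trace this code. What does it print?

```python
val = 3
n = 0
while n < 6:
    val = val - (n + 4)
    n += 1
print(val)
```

n=0: val = 3-4 = -1
n=1: val = (-1)-5 = -6
n=2: val = (-6)-6 = -12
n=3: val = (-12)-7 = -19
n=4: val = (-19)-8 = -27
n=5: val = (-27)-9 = -36

-36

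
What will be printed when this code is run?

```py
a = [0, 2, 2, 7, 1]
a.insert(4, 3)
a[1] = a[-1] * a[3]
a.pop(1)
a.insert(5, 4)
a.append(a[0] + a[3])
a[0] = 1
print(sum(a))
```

insert 3 at 4 → [0, 2, 2, 7, 3, 1]
a[1] = a[-1]*a[3] = 1*7 = 7 → [0, 7, 2, 7, 3, 1]
pop(1) removes 7 → [0, 2, 7, 3, 1]
insert 4 at 5 → [0, 2, 7, 3, 1, 4]
append a[0]+a[3] = 0+3 = 3 → [0, 2, 7, 3, 1, 4, 3]
a[0] = 1 → [1, 2, 7, 3, 1, 4, 3]
sum = 21

21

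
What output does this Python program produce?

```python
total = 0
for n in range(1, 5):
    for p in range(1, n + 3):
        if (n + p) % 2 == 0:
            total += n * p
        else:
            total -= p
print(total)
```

n=1,p=1: even sum, total = 0+1 = 1
n=1,p=2: odd sum, total = 1-2 = -1
n=1,p=3: even sum, total = (-1)+3 = 2
n=2,p=1: odd sum, total = 2-1 = 1
n=2,p=2: even sum, total = 1+4 = 5
n=2,p=3: odd sum, total = 5-3 = 2
n=2,p=4: even sum, total = 2+8 = 10
n=3,p=1: even sum, total = 10+3 = 13
n=3,p=2: odd sum, total = 13-2 = 11
n=3,p=3: even sum, total = 11+9 = 20
n=3,p=4: odd sum, total = 20-4 = 16
n=3,p=5: even sum, total = 16+15 = 31
n=4,p=1: odd sum, total = 31-1 = 30
n=4,p=2: even sum, total = 30+8 = 38
n=4,p=3: odd sum, total = 38-3 = 35
n=4,p=4: even sum, total = 35+16 = 51
n=4,p=5: odd sum, total = 51-5 = 46
n=4,p=6: even sum, total = 46+24 = 70

70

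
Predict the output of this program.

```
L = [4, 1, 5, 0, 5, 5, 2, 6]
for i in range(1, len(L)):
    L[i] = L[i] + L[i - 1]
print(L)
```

i=1: L[1] = 1+4 = 5 → [4, 5, 5, 0, 5, 5, 2, 6]
i=2: L[2] = 5+5 = 10 → [4, 5, 10, 0, 5, 5, 2, 6]
i=3: L[3] = 0+10 = 10 → [4, 5, 10, 10, 5, 5, 2, 6]
i=4: L[4] = 5+10 = 15 → [4, 5, 10, 10, 15, 5, 2, 6]
i=5: L[5] = 5+15 = 20 → [4, 5, 10, 10, 15, 20, 2, 6]
i=6: L[6] = 2+20 = 22 → [4, 5, 10, 10, 15, 20, 22, 6]
i=7: L[7] = 6+22 = 28 → [4, 5, 10, 10, 15, 20, 22, 28]

[4, 5, 10, 10, 15, 20, 22, 28]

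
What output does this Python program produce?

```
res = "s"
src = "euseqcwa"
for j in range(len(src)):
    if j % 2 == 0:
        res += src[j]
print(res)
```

sesqw

j=0: add 'e' → 'se'
j=1: skip
j=2: add 's' → 'ses'
j=3: skip
j=4: add 'q' → 'sesq'
j=5: skip
j=6: add 'w' → 'sesqw'
j=7: skip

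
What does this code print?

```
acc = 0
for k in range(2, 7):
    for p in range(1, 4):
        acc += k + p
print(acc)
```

k=2,p=1: acc = 0+3 = 3
k=2,p=2: acc = 3+4 = 7
k=2,p=3: acc = 7+5 = 12
k=3,p=1: acc = 12+4 = 16
k=3,p=2: acc = 16+5 = 21
k=3,p=3: acc = 21+6 = 27
k=4,p=1: acc = 27+5 = 32
k=4,p=2: acc = 32+6 = 38
k=4,p=3: acc = 38+7 = 45
k=5,p=1: acc = 45+6 = 51
k=5,p=2: acc = 51+7 = 58
k=5,p=3: acc = 58+8 = 66
k=6,p=1: acc = 66+7 = 73
k=6,p=2: acc = 73+8 = 81
k=6,p=3: acc = 81+9 = 90

90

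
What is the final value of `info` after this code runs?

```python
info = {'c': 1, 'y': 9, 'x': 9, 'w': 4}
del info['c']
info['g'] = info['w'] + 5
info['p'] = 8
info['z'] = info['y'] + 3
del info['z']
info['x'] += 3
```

{'y': 9, 'x': 12, 'w': 4, 'g': 9, 'p': 8}

del 'c' → {'y': 9, 'x': 9, 'w': 4}
info['g'] = info['w']+5 = 9 → {'y': 9, 'x': 9, 'w': 4, 'g': 9}
info['p'] = 8 → {'y': 9, 'x': 9, 'w': 4, 'g': 9, 'p': 8}
info['z'] = info['y']+3 = 12 → {'y': 9, 'x': 9, 'w': 4, 'g': 9, 'p': 8, 'z': 12}
del 'z' → {'y': 9, 'x': 9, 'w': 4, 'g': 9, 'p': 8}
info['x'] = 9+3 = 12 → {'y': 9, 'x': 12, 'w': 4, 'g': 9, 'p': 8}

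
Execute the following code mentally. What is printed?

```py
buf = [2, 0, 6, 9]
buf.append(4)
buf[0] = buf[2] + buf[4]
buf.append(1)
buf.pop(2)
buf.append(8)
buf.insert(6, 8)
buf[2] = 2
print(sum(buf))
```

append 4 → [2, 0, 6, 9, 4]
buf[0] = buf[2]+buf[4] = 6+4 = 10 → [10, 0, 6, 9, 4]
append 1 → [10, 0, 6, 9, 4, 1]
pop(2) removes 6 → [10, 0, 9, 4, 1]
append 8 → [10, 0, 9, 4, 1, 8]
insert 8 at 6 → [10, 0, 9, 4, 1, 8, 8]
buf[2] = 2 → [10, 0, 2, 4, 1, 8, 8]
sum = 33

33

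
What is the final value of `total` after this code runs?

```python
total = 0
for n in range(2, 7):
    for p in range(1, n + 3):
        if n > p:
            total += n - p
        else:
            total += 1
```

50

n=2,p=1: 2>1, total = 0+1 = 1
n=2,p=2: not 2>2, total = 1+1 = 2
n=2,p=3: not 2>3, total = 2+1 = 3
n=2,p=4: not 2>4, total = 3+1 = 4
n=3,p=1: 3>1, total = 4+2 = 6
n=3,p=2: 3>2, total = 6+1 = 7
n=3,p=3: not 3>3, total = 7+1 = 8
n=3,p=4: not 3>4, total = 8+1 = 9
n=3,p=5: not 3>5, total = 9+1 = 10
n=4,p=1: 4>1, total = 10+3 = 13
n=4,p=2: 4>2, total = 13+2 = 15
n=4,p=3: 4>3, total = 15+1 = 16
n=4,p=4: not 4>4, total = 16+1 = 17
n=4,p=5: not 4>5, total = 17+1 = 18
n=4,p=6: not 4>6, total = 18+1 = 19
n=5,p=1: 5>1, total = 19+4 = 23
n=5,p=2: 5>2, total = 23+3 = 26
n=5,p=3: 5>3, total = 26+2 = 28
n=5,p=4: 5>4, total = 28+1 = 29
n=5,p=5: not 5>5, total = 29+1 = 30
n=5,p=6: not 5>6, total = 30+1 = 31
n=5,p=7: not 5>7, total = 31+1 = 32
n=6,p=1: 6>1, total = 32+5 = 37
n=6,p=2: 6>2, total = 37+4 = 41
n=6,p=3: 6>3, total = 41+3 = 44
n=6,p=4: 6>4, total = 44+2 = 46
n=6,p=5: 6>5, total = 46+1 = 47
n=6,p=6: not 6>6, total = 47+1 = 48
n=6,p=7: not 6>7, total = 48+1 = 49
n=6,p=8: not 6>8, total = 49+1 = 50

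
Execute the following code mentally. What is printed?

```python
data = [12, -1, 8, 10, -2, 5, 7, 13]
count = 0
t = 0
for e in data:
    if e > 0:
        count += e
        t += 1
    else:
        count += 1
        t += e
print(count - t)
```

54

e=12: >0, count = 0+12 = 12; t=1
e=-1: not >0, count = 12+1 = 13; t=0
e=8: >0, count = 13+8 = 21; t=1
e=10: >0, count = 21+10 = 31; t=2
e=-2: not >0, count = 31+1 = 32; t=0
e=5: >0, count = 32+5 = 37; t=1
e=7: >0, count = 37+7 = 44; t=2
e=13: >0, count = 44+13 = 57; t=3
count-t = 57-3 = 54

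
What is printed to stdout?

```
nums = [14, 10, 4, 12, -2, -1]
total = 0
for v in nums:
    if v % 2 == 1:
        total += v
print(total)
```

-1

v=14: not odd
v=10: not odd
v=4: not odd
v=12: not odd
v=-2: not odd
v=-1: odd, total = 0+(-1) = -1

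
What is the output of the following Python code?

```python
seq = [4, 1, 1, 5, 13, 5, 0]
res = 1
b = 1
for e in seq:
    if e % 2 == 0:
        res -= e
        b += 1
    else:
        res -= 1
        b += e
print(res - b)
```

e=4: even, res = 1-4 = -3; b=2
e=1: not even, res = (-3)-1 = -4; b=3
e=1: not even, res = (-4)-1 = -5; b=4
e=5: not even, res = (-5)-1 = -6; b=9
e=13: not even, res = (-6)-1 = -7; b=22
e=5: not even, res = (-7)-1 = -8; b=27
e=0: even, res = (-8)-0 = -8; b=28
res-b = (-8)-28 = -36

-36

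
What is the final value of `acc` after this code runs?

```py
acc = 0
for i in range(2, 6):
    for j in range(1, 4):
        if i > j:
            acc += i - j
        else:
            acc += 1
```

i=2,j=1: 2>1, acc = 0+1 = 1
i=2,j=2: not 2>2, acc = 1+1 = 2
i=2,j=3: not 2>3, acc = 2+1 = 3
i=3,j=1: 3>1, acc = 3+2 = 5
i=3,j=2: 3>2, acc = 5+1 = 6
i=3,j=3: not 3>3, acc = 6+1 = 7
i=4,j=1: 4>1, acc = 7+3 = 10
i=4,j=2: 4>2, acc = 10+2 = 12
i=4,j=3: 4>3, acc = 12+1 = 13
i=5,j=1: 5>1, acc = 13+4 = 17
i=5,j=2: 5>2, acc = 17+3 = 20
i=5,j=3: 5>3, acc = 20+2 = 22

22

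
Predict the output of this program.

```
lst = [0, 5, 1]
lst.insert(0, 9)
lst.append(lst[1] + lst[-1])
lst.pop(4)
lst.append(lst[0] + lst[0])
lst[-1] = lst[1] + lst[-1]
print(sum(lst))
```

insert 9 at 0 → [9, 0, 5, 1]
append lst[1]+lst[-1] = 0+1 = 1 → [9, 0, 5, 1, 1]
pop(4) removes 1 → [9, 0, 5, 1]
append lst[0]+lst[0] = 9+9 = 18 → [9, 0, 5, 1, 18]
lst[-1] = lst[1]+lst[-1] = 0+18 = 18 → [9, 0, 5, 1, 18]
sum = 33

33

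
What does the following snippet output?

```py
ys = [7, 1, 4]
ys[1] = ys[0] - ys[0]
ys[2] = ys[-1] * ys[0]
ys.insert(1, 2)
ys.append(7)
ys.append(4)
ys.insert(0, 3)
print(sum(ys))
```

51

ys[1] = ys[0]-ys[0] = 7-7 = 0 → [7, 0, 4]
ys[2] = ys[-1]*ys[0] = 4*7 = 28 → [7, 0, 28]
insert 2 at 1 → [7, 2, 0, 28]
append 7 → [7, 2, 0, 28, 7]
append 4 → [7, 2, 0, 28, 7, 4]
insert 3 at 0 → [3, 7, 2, 0, 28, 7, 4]
sum = 51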